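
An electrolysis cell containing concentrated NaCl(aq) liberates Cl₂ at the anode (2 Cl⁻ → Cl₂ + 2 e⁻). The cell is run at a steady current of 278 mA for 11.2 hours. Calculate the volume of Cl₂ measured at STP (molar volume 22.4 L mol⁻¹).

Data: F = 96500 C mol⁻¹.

1.30 L

Q = I·t = 0.2780 A × 40320 s = 11210 C.
n(e⁻) = Q/F = 11210 / 96500 = 0.1162 mol.
2 electrons are transferred per Cl₂ molecule, so n(Cl₂) = 0.1162 / 2 = 0.05808 mol.
V = n × V_m = 0.05808 × 22.4 = 1.30 L.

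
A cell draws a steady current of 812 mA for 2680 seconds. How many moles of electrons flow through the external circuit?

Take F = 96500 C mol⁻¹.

0.0226 mol

Q = I·t = 0.8120 A × 2680.0 s = 2176 C.
n(e⁻) = Q/F = 2176 / 96500 = 0.0226 mol.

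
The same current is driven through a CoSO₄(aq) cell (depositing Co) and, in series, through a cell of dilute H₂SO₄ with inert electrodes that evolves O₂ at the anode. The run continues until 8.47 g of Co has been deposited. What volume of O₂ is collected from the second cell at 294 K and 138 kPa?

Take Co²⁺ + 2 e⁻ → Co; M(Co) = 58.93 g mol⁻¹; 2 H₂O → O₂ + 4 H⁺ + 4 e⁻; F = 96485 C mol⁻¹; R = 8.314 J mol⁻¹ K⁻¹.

1.27 L

n(Co) = 8.47 / 58.93 = 0.1437 mol, so n(e⁻) = 2 × 0.1437 = 0.2875 mol.
The cells are in series, so the same 0.2875 mol of electrons passes through the second cell.
2 H₂O → O₂ + 4 H⁺ + 4 e⁻ — 4 mol e⁻ per mol O₂, so n(O₂) = 0.2875/4 = 0.07186 mol.
V = nRT/P = (0.07186 × 8.314 × 294) / (138 × 10³) = 0.00127 m³ = 1.27 L.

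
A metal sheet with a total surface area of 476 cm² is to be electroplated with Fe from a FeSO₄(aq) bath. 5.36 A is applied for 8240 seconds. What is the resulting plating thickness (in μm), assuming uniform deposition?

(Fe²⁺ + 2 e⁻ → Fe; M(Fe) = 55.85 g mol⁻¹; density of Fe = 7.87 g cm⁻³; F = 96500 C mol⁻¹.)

34.1 μm

Q = I·t = 5.360 × 8240.0 = 44170 C; n(e⁻) = 0.4577 mol.
n(Fe) = n(e⁻)/2 = 0.2288 mol, so m = 0.2288 × 55.85 = 12.78 g.
Volume = m/ρ = 12.78 / 7.87 = 1.624 cm³.
Thickness = V/A = 1.624 / 476 = 0.00341 cm = 34.1 μm.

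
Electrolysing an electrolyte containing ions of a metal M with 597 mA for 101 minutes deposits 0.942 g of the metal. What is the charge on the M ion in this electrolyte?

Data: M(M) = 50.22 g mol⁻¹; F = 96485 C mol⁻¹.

Q = I·t = 0.5970 A × 6060.0 s = 3618 C, so n(e⁻) = 3618/96485 = 0.03750 mol.
n(M) deposited = 0.942 / 50.22 = 0.01876 mol.
Electrons per atom = n(e⁻)/n(M) = 0.03750 / 0.01876 = 2.00 ≈ 2, so the ion is M²⁺.

+2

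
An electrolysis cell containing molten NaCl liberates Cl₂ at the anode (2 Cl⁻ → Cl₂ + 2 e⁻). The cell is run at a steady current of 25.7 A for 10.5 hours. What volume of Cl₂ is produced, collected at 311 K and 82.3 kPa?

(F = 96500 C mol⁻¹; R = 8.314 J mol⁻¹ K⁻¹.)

Q = I·t = 25.70 A × 37800 s = 971500 C.
n(e⁻) = Q/F = 971500 / 96500 = 10.07 mol.
2 electrons are transferred per Cl₂ molecule, so n(Cl₂) = 10.07 / 2 = 5.033 mol.
V = nRT/P = (5.033 × 8.314 × 311) / (82.3 × 10³ Pa) = 0.158 m³ = 158 L.

158 L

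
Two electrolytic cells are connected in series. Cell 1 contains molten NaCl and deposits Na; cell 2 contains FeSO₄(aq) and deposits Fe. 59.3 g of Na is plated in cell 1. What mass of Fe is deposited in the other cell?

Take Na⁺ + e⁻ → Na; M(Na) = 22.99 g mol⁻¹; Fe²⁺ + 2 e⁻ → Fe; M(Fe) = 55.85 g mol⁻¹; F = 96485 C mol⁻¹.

72.0 g

n(Na) = 59.3 / 22.99 = 2.579 mol.
Since Na⁺ + e⁻ → Na, n(e⁻) passed = 1 × 2.579 = 2.579 mol.
Cells in series carry the same charge, so the same 2.579 mol of electrons passes through cell 2.
Fe²⁺ + 2 e⁻ → Fe, so n(Fe) = 2.579 / 2 = 1.290 mol.
m(Fe) = 1.290 × 55.85 = 72.0 g.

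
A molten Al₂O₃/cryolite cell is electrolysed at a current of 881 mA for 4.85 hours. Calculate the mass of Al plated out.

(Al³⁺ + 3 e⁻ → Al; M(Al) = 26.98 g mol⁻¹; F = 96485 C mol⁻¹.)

1.43 g

Q = I·t = 0.8810 A × 17460 s = 15380 C.
n(e⁻) = Q/F = 15380 / 96485 = 0.1594 mol.
Al³⁺ + 3 e⁻ → Al, so n(Al) = n(e⁻)/3 = 0.05314 mol.
m = n·M = 0.05314 × 26.98 = 1.43 g.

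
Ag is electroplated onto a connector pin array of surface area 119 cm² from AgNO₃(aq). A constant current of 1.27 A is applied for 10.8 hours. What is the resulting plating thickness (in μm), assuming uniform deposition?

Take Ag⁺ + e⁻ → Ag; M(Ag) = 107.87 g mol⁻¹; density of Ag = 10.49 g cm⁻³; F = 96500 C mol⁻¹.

442 μm

Q = I·t = 1.270 × 38880 = 49380 C; n(e⁻) = 0.5117 mol.
n(Ag) = n(e⁻)/1 = 0.5117 mol, so m = 0.5117 × 107.87 = 55.20 g.
Volume = m/ρ = 55.20 / 10.49 = 5.262 cm³.
Thickness = V/A = 5.262 / 119 = 0.0442 cm = 442 μm.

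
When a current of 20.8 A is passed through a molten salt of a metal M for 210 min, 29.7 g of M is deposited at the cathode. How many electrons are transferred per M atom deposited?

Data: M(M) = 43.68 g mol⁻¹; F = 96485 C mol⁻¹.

4

Q = I·t = 20.80 A × 12600 s = 262100 C, so n(e⁻) = 262100/96485 = 2.716 mol.
n(M) deposited = 29.7 / 43.68 = 0.6799 mol.
Electrons per atom = n(e⁻)/n(M) = 2.716 / 0.6799 = 3.99 ≈ 4, so the ion is M⁴⁺.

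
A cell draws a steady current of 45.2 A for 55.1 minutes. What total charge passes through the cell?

1.49 × 10⁵ C

Q = I·t = 45.20 A × 3306.0 s = 1.49 × 10⁵ C.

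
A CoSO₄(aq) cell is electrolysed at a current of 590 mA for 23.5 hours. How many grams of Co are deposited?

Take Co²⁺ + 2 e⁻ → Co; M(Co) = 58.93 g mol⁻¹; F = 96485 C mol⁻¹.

15.2 g

Q = I·t = 0.5900 A × 84600 s = 49910 C.
n(e⁻) = Q/F = 49910 / 96485 = 0.5173 mol.
Co²⁺ + 2 e⁻ → Co, so n(Co) = n(e⁻)/2 = 0.2587 mol.
m = n·M = 0.2587 × 58.93 = 15.2 g.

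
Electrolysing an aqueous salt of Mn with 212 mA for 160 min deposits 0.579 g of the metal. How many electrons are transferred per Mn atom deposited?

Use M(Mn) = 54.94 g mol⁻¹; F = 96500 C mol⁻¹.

Q = I·t = 0.2120 A × 9600.0 s = 2035 C, so n(e⁻) = 2035/96500 = 0.02109 mol.
n(Mn) deposited = 0.579 / 54.94 = 0.01054 mol.
Electrons per atom = n(e⁻)/n(Mn) = 0.02109 / 0.01054 = 2.00 ≈ 2, so the ion is Mn²⁺.

2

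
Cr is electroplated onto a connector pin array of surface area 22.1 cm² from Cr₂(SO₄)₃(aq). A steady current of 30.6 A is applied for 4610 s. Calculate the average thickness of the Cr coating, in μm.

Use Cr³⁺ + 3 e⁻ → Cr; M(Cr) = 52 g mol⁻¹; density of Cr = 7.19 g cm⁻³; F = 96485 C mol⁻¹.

Q = I·t = 30.60 × 4610.0 = 141100 C; n(e⁻) = 1.462 mol.
n(Cr) = n(e⁻)/3 = 0.4874 mol, so m = 0.4874 × 52 = 25.34 g.
Volume = m/ρ = 25.34 / 7.19 = 3.525 cm³.
Thickness = V/A = 3.525 / 22.1 = 0.159 cm = 1590 μm.

1590 μm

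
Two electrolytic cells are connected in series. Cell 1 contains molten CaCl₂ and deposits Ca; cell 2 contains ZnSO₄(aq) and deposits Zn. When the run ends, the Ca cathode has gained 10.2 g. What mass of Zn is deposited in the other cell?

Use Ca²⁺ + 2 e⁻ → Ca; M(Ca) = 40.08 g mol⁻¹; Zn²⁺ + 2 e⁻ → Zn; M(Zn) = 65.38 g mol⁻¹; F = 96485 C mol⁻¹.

n(Ca) = 10.2 / 40.08 = 0.2545 mol.
Since Ca²⁺ + 2 e⁻ → Ca, n(e⁻) passed = 2 × 0.2545 = 0.5090 mol.
Cells in series carry the same charge, so the same 0.5090 mol of electrons passes through cell 2.
Zn²⁺ + 2 e⁻ → Zn, so n(Zn) = 0.5090 / 2 = 0.2545 mol.
m(Zn) = 0.2545 × 65.38 = 16.6 g.

16.6 g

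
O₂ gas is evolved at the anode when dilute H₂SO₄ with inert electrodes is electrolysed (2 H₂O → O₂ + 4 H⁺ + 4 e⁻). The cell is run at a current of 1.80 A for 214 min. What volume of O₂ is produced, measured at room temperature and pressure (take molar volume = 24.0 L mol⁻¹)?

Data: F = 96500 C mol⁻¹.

Q = I·t = 1.800 A × 12840 s = 23110 C.
n(e⁻) = Q/F = 23110 / 96500 = 0.2395 mol.
4 electrons are transferred per O₂ molecule, so n(O₂) = 0.2395 / 4 = 0.05988 mol.
V = n × V_m = 0.05988 × 24.0 = 1.44 L.

1.44 L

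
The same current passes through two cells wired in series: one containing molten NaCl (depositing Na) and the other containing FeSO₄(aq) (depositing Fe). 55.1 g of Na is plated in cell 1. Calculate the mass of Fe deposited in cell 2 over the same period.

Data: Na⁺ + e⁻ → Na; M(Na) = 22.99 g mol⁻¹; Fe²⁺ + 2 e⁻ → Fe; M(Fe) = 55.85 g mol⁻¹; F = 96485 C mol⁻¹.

n(Na) = 55.1 / 22.99 = 2.397 mol.
Since Na⁺ + e⁻ → Na, n(e⁻) passed = 1 × 2.397 = 2.397 mol.
Cells in series carry the same charge, so the same 2.397 mol of electrons passes through cell 2.
Fe²⁺ + 2 e⁻ → Fe, so n(Fe) = 2.397 / 2 = 1.198 mol.
m(Fe) = 1.198 × 55.85 = 66.9 g.

66.9 g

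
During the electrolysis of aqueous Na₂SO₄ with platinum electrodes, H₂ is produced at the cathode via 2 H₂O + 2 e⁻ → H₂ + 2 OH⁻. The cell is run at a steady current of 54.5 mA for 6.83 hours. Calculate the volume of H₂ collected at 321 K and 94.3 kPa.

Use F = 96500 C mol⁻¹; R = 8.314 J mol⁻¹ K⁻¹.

Q = I·t = 0.05450 A × 24588 s = 1340 C.
n(e⁻) = Q/F = 1340 / 96500 = 0.01389 mol.
2 electrons are transferred per H₂ molecule, so n(H₂) = 0.01389 / 2 = 0.006943 mol.
V = nRT/P = (0.006943 × 8.314 × 321) / (94.3 × 10³ Pa) = 1.97 × 10⁻⁴ m³ = 0.197 L.

0.197 L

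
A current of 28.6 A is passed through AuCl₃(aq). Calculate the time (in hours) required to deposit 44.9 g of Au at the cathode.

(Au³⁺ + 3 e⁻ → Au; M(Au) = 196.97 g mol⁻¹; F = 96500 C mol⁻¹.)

n(Au) = m/M = 44.9 / 196.97 = 0.2280 mol.
Each Au atom requires 3 electrons, so n(e⁻) = 3 × 0.2280 = 0.6839 mol.
Q = n(e⁻)·F = 0.6839 × 96500 = 65990 C.
t = Q/I = 65990 / 28.60 A = 2307 s = 0.641 h.

0.641 h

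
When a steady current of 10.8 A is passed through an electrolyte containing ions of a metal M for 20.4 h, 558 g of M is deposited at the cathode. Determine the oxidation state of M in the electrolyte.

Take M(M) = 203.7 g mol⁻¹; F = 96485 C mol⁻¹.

+3

Q = I·t = 10.80 A × 73440 s = 793200 C, so n(e⁻) = 793200/96485 = 8.220 mol.
n(M) deposited = 558 / 203.7 = 2.739 mol.
Electrons per atom = n(e⁻)/n(M) = 8.220 / 2.739 = 3.00 ≈ 3, so the ion is M³⁺.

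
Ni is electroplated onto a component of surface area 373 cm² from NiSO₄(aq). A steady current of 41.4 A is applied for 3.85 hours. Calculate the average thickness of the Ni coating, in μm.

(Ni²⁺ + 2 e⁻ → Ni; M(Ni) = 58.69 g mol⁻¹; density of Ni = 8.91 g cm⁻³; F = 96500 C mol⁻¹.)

525 μm

Q = I·t = 41.40 × 13860 = 573800 C; n(e⁻) = 5.946 mol.
n(Ni) = n(e⁻)/2 = 2.973 mol, so m = 2.973 × 58.69 = 174.5 g.
Volume = m/ρ = 174.5 / 8.91 = 19.58 cm³.
Thickness = V/A = 19.58 / 373 = 0.0525 cm = 525 μm.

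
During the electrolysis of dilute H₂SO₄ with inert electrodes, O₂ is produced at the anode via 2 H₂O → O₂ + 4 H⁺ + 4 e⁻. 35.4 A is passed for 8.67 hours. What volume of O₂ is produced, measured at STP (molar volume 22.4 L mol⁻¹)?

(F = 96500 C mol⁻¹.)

Q = I·t = 35.40 A × 31212 s = 1105000 C.
n(e⁻) = Q/F = 1105000 / 96500 = 11.45 mol.
4 electrons are transferred per O₂ molecule, so n(O₂) = 11.45 / 4 = 2.862 mol.
V = n × V_m = 2.862 × 22.4 = 64.1 L.

64.1 L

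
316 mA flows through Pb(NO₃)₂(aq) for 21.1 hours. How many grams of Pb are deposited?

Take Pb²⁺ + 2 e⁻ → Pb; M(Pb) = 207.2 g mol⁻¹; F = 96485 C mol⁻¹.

Q = I·t = 0.3160 A × 75960 s = 24000 C.
n(e⁻) = Q/F = 24000 / 96485 = 0.2488 mol.
Pb²⁺ + 2 e⁻ → Pb, so n(Pb) = n(e⁻)/2 = 0.1244 mol.
m = n·M = 0.1244 × 207.2 = 25.8 g.

25.8 g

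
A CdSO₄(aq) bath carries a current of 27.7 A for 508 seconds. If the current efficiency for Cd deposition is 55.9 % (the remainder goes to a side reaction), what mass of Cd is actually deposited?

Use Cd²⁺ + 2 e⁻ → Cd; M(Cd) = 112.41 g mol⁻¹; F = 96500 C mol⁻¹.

4.58 g

Q = I·t = 27.70 × 508.00 = 14070 C.
n(e⁻) = 14070/96500 = 0.1458 mol; theoretically n(Cd) = 0.1458/2 = 0.07291 mol, m_theo = 8.196 g.
At 55.9 % efficiency, m_actual = 0.559 × 8.196 = 4.58 g.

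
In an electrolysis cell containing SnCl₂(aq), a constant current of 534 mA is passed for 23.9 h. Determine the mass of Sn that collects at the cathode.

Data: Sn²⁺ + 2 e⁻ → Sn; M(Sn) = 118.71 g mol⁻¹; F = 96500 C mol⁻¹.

28.3 g

Q = I·t = 0.5340 A × 86040 s = 45950 C.
n(e⁻) = Q/F = 45950 / 96500 = 0.4761 mol.
Sn²⁺ + 2 e⁻ → Sn, so n(Sn) = n(e⁻)/2 = 0.2381 mol.
m = n·M = 0.2381 × 118.71 = 28.3 g.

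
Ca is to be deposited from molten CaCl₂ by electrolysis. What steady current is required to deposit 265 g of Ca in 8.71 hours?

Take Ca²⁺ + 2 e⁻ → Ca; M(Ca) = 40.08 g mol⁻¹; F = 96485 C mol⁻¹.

n(Ca) = 265 / 40.08 = 6.612 mol.
n(e⁻) = 2 × 6.612 = 13.22 mol.
Q = n(e⁻)·F = 13.22 × 96485 = 1276000 C.
I = Q/t = 1276000 / 31356 s = 40.7 A.

40.7 A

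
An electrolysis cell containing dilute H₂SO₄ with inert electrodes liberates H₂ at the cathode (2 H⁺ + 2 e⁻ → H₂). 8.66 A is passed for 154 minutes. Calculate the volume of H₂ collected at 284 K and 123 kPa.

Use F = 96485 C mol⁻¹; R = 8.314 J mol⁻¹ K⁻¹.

Q = I·t = 8.660 A × 9240.0 s = 80020 C.
n(e⁻) = Q/F = 80020 / 96485 = 0.8293 mol.
2 electrons are transferred per H₂ molecule, so n(H₂) = 0.8293 / 2 = 0.4147 mol.
V = nRT/P = (0.4147 × 8.314 × 284) / (123 × 10³ Pa) = 0.00796 m³ = 7.96 L.

7.96 L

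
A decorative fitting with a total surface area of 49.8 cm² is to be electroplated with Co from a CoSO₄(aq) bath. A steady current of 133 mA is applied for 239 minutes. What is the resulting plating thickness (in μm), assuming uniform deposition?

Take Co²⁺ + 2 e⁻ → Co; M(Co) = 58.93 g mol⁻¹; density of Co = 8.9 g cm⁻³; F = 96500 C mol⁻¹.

Q = I·t = 0.1330 × 14340 = 1907 C; n(e⁻) = 0.01976 mol.
n(Co) = n(e⁻)/2 = 0.009882 mol, so m = 0.009882 × 58.93 = 0.5823 g.
Volume = m/ρ = 0.5823 / 8.9 = 0.06543 cm³.
Thickness = V/A = 0.06543 / 49.8 = 0.00131 cm = 13.1 μm.

13.1 μm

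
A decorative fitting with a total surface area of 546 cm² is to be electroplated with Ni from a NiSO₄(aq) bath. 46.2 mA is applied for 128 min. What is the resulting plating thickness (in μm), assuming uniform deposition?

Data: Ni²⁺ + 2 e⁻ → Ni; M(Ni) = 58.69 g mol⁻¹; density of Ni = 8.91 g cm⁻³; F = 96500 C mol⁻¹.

0.222 μm

Q = I·t = 0.04620 × 7680.0 = 354.8 C; n(e⁻) = 0.003677 mol.
n(Ni) = n(e⁻)/2 = 0.001838 mol, so m = 0.001838 × 58.69 = 0.1079 g.
Volume = m/ρ = 0.1079 / 8.91 = 0.01211 cm³.
Thickness = V/A = 0.01211 / 546 = 2.22 × 10⁻⁵ cm = 0.222 μm.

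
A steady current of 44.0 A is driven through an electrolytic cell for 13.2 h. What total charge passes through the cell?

Q = I·t = 44.00 A × 47520 s = 2.09 × 10⁶ C.

2.09 × 10⁶ C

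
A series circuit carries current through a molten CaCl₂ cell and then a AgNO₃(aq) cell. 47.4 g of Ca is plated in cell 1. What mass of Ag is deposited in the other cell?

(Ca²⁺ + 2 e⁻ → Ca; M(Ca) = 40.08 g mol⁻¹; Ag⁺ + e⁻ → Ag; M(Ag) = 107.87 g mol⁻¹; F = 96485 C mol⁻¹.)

n(Ca) = 47.4 / 40.08 = 1.183 mol.
Since Ca²⁺ + 2 e⁻ → Ca, n(e⁻) passed = 2 × 1.183 = 2.365 mol.
Cells in series carry the same charge, so the same 2.365 mol of electrons passes through cell 2.
Ag⁺ + e⁻ → Ag, so n(Ag) = 2.365 / 1 = 2.365 mol.
m(Ag) = 2.365 × 107.87 = 255 g.

255 g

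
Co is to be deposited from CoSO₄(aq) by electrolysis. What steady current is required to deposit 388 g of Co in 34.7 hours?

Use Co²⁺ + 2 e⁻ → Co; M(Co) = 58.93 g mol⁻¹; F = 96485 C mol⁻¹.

10.2 A

n(Co) = 388 / 58.93 = 6.584 mol.
n(e⁻) = 2 × 6.584 = 13.17 mol.
Q = n(e⁻)·F = 13.17 × 96485 = 1271000 C.
I = Q/t = 1271000 / 124920 s = 10.2 A.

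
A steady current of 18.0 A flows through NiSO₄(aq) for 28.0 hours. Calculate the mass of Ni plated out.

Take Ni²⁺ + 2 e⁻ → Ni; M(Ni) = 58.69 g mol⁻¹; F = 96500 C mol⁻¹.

Q = I·t = 18.00 A × 100800 s = 1814000 C.
n(e⁻) = Q/F = 1814000 / 96500 = 18.80 mol.
Ni²⁺ + 2 e⁻ → Ni, so n(Ni) = n(e⁻)/2 = 9.401 mol.
m = n·M = 9.401 × 58.69 = 552 g.

552 g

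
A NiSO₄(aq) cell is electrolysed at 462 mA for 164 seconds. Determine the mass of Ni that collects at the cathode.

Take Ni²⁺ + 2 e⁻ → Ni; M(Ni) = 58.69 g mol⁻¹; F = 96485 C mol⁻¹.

0.0230 g

Q = I·t = 0.4620 A × 164.00 s = 75.77 C.
n(e⁻) = Q/F = 75.77 / 96485 = 0.0007853 mol.
Ni²⁺ + 2 e⁻ → Ni, so n(Ni) = n(e⁻)/2 = 0.0003926 mol.
m = n·M = 0.0003926 × 58.69 = 0.0230 g.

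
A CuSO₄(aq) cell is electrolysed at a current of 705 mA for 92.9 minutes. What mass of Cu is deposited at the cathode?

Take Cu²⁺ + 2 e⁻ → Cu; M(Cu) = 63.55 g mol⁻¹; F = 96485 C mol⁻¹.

1.29 g

Q = I·t = 0.7050 A × 5574.0 s = 3930 C.
n(e⁻) = Q/F = 3930 / 96485 = 0.04073 mol.
Cu²⁺ + 2 e⁻ → Cu, so n(Cu) = n(e⁻)/2 = 0.02036 mol.
m = n·M = 0.02036 × 63.55 = 1.29 g.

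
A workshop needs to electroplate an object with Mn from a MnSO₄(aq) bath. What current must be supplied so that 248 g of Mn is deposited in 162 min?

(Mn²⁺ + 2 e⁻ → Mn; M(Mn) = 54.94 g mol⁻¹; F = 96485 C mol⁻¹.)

n(Mn) = 248 / 54.94 = 4.514 mol.
n(e⁻) = 2 × 4.514 = 9.028 mol.
Q = n(e⁻)·F = 9.028 × 96485 = 871100 C.
I = Q/t = 871100 / 9720.0 s = 89.6 A.

89.6 A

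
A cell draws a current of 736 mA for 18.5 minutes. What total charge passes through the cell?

Q = I·t = 0.7360 A × 1110.0 s = 817 C.

817 C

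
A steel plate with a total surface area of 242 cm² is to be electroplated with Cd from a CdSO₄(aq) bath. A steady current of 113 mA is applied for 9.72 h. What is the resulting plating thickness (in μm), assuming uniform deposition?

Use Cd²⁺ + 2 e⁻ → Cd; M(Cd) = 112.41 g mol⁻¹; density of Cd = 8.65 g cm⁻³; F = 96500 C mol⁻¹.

Q = I·t = 0.1130 × 34992 = 3954 C; n(e⁻) = 0.04098 mol.
n(Cd) = n(e⁻)/2 = 0.02049 mol, so m = 0.02049 × 112.41 = 2.303 g.
Volume = m/ρ = 2.303 / 8.65 = 0.2662 cm³.
Thickness = V/A = 0.2662 / 242 = 0.00110 cm = 11.0 μm.

11.0 μm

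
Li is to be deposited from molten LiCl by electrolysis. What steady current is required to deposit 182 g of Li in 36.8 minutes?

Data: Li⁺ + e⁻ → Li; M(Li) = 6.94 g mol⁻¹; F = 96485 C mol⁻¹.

n(Li) = 182 / 6.94 = 26.22 mol.
n(e⁻) = 1 × 26.22 = 26.22 mol.
Q = n(e⁻)·F = 26.22 × 96485 = 2530000 C.
I = Q/t = 2530000 / 2208.0 s = 1150 A.

1150 A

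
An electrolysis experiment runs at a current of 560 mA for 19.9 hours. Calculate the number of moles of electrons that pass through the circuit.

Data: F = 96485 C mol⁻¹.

0.416 mol

Q = I·t = 0.5600 A × 71640 s = 40120 C.
n(e⁻) = Q/F = 40120 / 96485 = 0.416 mol.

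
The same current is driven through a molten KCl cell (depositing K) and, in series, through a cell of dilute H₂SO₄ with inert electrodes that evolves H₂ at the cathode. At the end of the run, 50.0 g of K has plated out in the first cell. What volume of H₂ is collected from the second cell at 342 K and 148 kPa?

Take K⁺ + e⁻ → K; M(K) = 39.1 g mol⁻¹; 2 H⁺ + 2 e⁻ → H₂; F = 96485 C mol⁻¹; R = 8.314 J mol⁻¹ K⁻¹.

n(K) = 50.0 / 39.1 = 1.279 mol, so n(e⁻) = 1 × 1.279 = 1.279 mol.
The cells are in series, so the same 1.279 mol of electrons passes through the second cell.
2 H⁺ + 2 e⁻ → H₂ — 2 mol e⁻ per mol H₂, so n(H₂) = 1.279/2 = 0.6394 mol.
V = nRT/P = (0.6394 × 8.314 × 342) / (148 × 10³) = 0.0123 m³ = 12.3 L.

12.3 L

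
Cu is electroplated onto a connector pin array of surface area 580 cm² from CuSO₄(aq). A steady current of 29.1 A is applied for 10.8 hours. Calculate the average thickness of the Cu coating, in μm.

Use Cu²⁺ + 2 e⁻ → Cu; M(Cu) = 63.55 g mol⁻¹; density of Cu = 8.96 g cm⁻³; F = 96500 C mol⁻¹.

Q = I·t = 29.10 × 38880 = 1131000 C; n(e⁻) = 11.72 mol.
n(Cu) = n(e⁻)/2 = 5.862 mol, so m = 5.862 × 63.55 = 372.5 g.
Volume = m/ρ = 372.5 / 8.96 = 41.58 cm³.
Thickness = V/A = 41.58 / 580 = 0.0717 cm = 717 μm.

717 μm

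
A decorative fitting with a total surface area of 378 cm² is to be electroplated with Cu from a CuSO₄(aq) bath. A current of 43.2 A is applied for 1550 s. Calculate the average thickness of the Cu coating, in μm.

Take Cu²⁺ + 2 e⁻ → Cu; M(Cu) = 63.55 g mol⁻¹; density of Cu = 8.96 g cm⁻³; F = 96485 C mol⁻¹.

Q = I·t = 43.20 × 1550.0 = 66960 C; n(e⁻) = 0.6940 mol.
n(Cu) = n(e⁻)/2 = 0.3470 mol, so m = 0.3470 × 63.55 = 22.05 g.
Volume = m/ρ = 22.05 / 8.96 = 2.461 cm³.
Thickness = V/A = 2.461 / 378 = 0.00651 cm = 65.1 μm.

65.1 μm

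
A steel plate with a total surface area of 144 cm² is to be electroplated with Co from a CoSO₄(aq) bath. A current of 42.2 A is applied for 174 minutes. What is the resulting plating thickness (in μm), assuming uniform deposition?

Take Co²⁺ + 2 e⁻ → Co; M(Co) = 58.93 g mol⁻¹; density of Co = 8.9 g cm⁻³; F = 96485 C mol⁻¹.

Q = I·t = 42.20 × 10440 = 440600 C; n(e⁻) = 4.566 mol.
n(Co) = n(e⁻)/2 = 2.283 mol, so m = 2.283 × 58.93 = 134.5 g.
Volume = m/ρ = 134.5 / 8.9 = 15.12 cm³.
Thickness = V/A = 15.12 / 144 = 0.105 cm = 1050 μm.

1050 μm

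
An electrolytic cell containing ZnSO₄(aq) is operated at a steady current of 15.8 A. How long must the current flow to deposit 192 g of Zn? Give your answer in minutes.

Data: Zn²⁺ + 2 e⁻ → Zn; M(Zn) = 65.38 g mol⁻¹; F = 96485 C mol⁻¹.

n(Zn) = m/M = 192 / 65.38 = 2.937 mol.
Each Zn atom requires 2 electrons, so n(e⁻) = 2 × 2.937 = 5.873 mol.
Q = n(e⁻)·F = 5.873 × 96485 = 566700 C.
t = Q/I = 566700 / 15.80 A = 35870 s = 598 min.

598 min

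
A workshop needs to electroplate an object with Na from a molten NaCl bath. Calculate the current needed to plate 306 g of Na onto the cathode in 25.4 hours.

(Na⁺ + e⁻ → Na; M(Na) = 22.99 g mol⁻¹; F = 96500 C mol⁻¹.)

n(Na) = 306 / 22.99 = 13.31 mol.
n(e⁻) = 1 × 13.31 = 13.31 mol.
Q = n(e⁻)·F = 13.31 × 96500 = 1284000 C.
I = Q/t = 1284000 / 91440 s = 14.0 A.

14.0 A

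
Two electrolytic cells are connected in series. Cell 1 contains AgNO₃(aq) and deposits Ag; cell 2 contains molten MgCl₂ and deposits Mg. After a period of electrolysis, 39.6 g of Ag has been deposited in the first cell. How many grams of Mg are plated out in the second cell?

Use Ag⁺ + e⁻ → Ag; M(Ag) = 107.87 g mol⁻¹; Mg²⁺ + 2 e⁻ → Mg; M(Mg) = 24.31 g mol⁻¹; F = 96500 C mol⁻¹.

4.46 g

n(Ag) = 39.6 / 107.87 = 0.3671 mol.
Since Ag⁺ + e⁻ → Ag, n(e⁻) passed = 1 × 0.3671 = 0.3671 mol.
Cells in series carry the same charge, so the same 0.3671 mol of electrons passes through cell 2.
Mg²⁺ + 2 e⁻ → Mg, so n(Mg) = 0.3671 / 2 = 0.1836 mol.
m(Mg) = 0.1836 × 24.31 = 4.46 g.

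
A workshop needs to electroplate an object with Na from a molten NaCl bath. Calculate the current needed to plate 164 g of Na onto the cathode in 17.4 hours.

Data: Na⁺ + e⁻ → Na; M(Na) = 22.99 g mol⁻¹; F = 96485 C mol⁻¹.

n(Na) = 164 / 22.99 = 7.134 mol.
n(e⁻) = 1 × 7.134 = 7.134 mol.
Q = n(e⁻)·F = 7.134 × 96485 = 688300 C.
I = Q/t = 688300 / 62640 s = 11.0 A.

11.0 A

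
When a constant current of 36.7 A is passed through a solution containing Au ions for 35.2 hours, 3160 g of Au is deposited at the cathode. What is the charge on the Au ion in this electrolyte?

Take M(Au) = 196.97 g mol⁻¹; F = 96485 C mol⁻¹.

Q = I·t = 36.70 A × 126720 s = 4651000 C, so n(e⁻) = 4651000/96485 = 48.20 mol.
n(Au) deposited = 3160 / 196.97 = 16.04 mol.
Electrons per atom = n(e⁻)/n(Au) = 48.20 / 16.04 = 3.00 ≈ 3, so the ion is Au³⁺.

+3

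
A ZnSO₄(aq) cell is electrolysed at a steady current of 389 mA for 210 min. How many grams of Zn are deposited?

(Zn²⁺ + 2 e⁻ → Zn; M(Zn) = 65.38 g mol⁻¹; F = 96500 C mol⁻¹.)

1.66 g

Q = I·t = 0.3890 A × 12600 s = 4901 C.
n(e⁻) = Q/F = 4901 / 96500 = 0.05079 mol.
Zn²⁺ + 2 e⁻ → Zn, so n(Zn) = n(e⁻)/2 = 0.02540 mol.
m = n·M = 0.02540 × 65.38 = 1.66 g.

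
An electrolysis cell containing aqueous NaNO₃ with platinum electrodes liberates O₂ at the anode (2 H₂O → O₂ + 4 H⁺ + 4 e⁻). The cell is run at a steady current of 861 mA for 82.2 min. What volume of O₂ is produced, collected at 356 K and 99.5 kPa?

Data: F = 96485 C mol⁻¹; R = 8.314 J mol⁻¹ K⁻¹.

0.327 L

Q = I·t = 0.8610 A × 4932.0 s = 4246 C.
n(e⁻) = Q/F = 4246 / 96485 = 0.04401 mol.
4 electrons are transferred per O₂ molecule, so n(O₂) = 0.04401 / 4 = 0.01100 mol.
V = nRT/P = (0.01100 × 8.314 × 356) / (99.5 × 10³ Pa) = 3.27 × 10⁻⁴ m³ = 0.327 L.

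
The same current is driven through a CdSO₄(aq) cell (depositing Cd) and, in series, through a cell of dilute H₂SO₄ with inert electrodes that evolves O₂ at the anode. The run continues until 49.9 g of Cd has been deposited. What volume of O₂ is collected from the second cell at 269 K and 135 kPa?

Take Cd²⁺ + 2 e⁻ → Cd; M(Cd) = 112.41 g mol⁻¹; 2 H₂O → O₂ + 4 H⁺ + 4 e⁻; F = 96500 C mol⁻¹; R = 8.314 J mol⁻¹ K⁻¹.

n(Cd) = 49.9 / 112.41 = 0.4439 mol, so n(e⁻) = 2 × 0.4439 = 0.8878 mol.
The cells are in series, so the same 0.8878 mol of electrons passes through the second cell.
2 H₂O → O₂ + 4 H⁺ + 4 e⁻ — 4 mol e⁻ per mol O₂, so n(O₂) = 0.8878/4 = 0.2220 mol.
V = nRT/P = (0.2220 × 8.314 × 269) / (135 × 10³) = 0.00368 m³ = 3.68 L.

3.68 L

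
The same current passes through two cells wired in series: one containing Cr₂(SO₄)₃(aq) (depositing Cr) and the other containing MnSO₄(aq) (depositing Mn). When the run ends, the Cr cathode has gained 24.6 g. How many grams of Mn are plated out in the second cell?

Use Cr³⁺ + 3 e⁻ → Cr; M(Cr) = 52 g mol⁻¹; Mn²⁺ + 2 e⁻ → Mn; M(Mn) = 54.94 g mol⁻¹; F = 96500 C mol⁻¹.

n(Cr) = 24.6 / 52 = 0.4731 mol.
Since Cr³⁺ + 3 e⁻ → Cr, n(e⁻) passed = 3 × 0.4731 = 1.419 mol.
Cells in series carry the same charge, so the same 1.419 mol of electrons passes through cell 2.
Mn²⁺ + 2 e⁻ → Mn, so n(Mn) = 1.419 / 2 = 0.7096 mol.
m(Mn) = 0.7096 × 54.94 = 39.0 g.

39.0 g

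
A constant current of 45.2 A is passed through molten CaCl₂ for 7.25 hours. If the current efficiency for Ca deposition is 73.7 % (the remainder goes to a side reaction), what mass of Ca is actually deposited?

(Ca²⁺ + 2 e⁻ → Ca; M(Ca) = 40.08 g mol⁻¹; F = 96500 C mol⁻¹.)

181 g

Q = I·t = 45.20 × 26100 = 1180000 C.
n(e⁻) = 1180000/96500 = 12.23 mol; theoretically n(Ca) = 12.23/2 = 6.113 mol, m_theo = 245.0 g.
At 73.7 % efficiency, m_actual = 0.737 × 245.0 = 181 g.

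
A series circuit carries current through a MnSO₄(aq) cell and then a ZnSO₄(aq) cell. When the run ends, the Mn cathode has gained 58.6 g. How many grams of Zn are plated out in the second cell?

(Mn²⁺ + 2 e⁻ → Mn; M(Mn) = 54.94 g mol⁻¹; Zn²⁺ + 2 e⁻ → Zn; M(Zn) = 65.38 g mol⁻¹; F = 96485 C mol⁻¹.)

69.7 g

n(Mn) = 58.6 / 54.94 = 1.067 mol.
Since Mn²⁺ + 2 e⁻ → Mn, n(e⁻) passed = 2 × 1.067 = 2.133 mol.
Cells in series carry the same charge, so the same 2.133 mol of electrons passes through cell 2.
Zn²⁺ + 2 e⁻ → Zn, so n(Zn) = 2.133 / 2 = 1.067 mol.
m(Zn) = 1.067 × 65.38 = 69.7 g.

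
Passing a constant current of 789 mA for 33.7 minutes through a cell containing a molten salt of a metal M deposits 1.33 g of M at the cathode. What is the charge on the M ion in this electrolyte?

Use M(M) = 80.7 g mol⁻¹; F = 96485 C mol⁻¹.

+1

Q = I·t = 0.7890 A × 2022.0 s = 1595 C, so n(e⁻) = 1595/96485 = 0.01653 mol.
n(M) deposited = 1.33 / 80.7 = 0.01648 mol.
Electrons per atom = n(e⁻)/n(M) = 0.01653 / 0.01648 = 1.00 ≈ 1, so the ion is M⁺.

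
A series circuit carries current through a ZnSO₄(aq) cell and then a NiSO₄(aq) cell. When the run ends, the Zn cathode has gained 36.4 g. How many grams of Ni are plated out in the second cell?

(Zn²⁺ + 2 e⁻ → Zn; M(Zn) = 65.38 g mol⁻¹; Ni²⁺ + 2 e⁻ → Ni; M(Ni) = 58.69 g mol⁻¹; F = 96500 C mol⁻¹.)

n(Zn) = 36.4 / 65.38 = 0.5567 mol.
Since Zn²⁺ + 2 e⁻ → Zn, n(e⁻) passed = 2 × 0.5567 = 1.113 mol.
Cells in series carry the same charge, so the same 1.113 mol of electrons passes through cell 2.
Ni²⁺ + 2 e⁻ → Ni, so n(Ni) = 1.113 / 2 = 0.5567 mol.
m(Ni) = 0.5567 × 58.69 = 32.7 g.

32.7 g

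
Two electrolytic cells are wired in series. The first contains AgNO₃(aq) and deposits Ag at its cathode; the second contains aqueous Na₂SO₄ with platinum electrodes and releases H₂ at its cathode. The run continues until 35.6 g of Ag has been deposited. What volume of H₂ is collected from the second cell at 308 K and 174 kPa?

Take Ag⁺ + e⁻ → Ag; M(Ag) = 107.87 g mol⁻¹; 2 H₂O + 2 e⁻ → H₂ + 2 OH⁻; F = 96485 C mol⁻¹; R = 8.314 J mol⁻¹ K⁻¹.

2.43 L

n(Ag) = 35.6 / 107.87 = 0.3300 mol, so n(e⁻) = 1 × 0.3300 = 0.3300 mol.
The cells are in series, so the same 0.3300 mol of electrons passes through the second cell.
2 H₂O + 2 e⁻ → H₂ + 2 OH⁻ — 2 mol e⁻ per mol H₂, so n(H₂) = 0.3300/2 = 0.1650 mol.
V = nRT/P = (0.1650 × 8.314 × 308) / (174 × 10³) = 0.00243 m³ = 2.43 L.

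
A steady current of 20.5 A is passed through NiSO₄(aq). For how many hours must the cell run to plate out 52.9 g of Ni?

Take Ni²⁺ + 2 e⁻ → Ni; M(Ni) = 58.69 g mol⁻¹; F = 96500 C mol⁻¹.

n(Ni) = m/M = 52.9 / 58.69 = 0.9013 mol.
Each Ni atom requires 2 electrons, so n(e⁻) = 2 × 0.9013 = 1.803 mol.
Q = n(e⁻)·F = 1.803 × 96500 = 174000 C.
t = Q/I = 174000 / 20.50 A = 8486 s = 2.36 h.

2.36 h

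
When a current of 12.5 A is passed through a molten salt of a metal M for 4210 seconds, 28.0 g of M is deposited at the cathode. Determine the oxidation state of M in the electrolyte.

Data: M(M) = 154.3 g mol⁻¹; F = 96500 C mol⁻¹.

+3

Q = I·t = 12.50 A × 4210.0 s = 52620 C, so n(e⁻) = 52620/96500 = 0.5453 mol.
n(M) deposited = 28.0 / 154.3 = 0.1815 mol.
Electrons per atom = n(e⁻)/n(M) = 0.5453 / 0.1815 = 3.01 ≈ 3, so the ion is M³⁺.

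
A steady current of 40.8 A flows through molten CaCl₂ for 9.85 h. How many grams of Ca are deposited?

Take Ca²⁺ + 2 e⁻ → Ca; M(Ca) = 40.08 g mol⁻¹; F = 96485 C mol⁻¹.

300 g

Q = I·t = 40.80 A × 35460 s = 1447000 C.
n(e⁻) = Q/F = 1447000 / 96485 = 14.99 mol.
Ca²⁺ + 2 e⁻ → Ca, so n(Ca) = n(e⁻)/2 = 7.497 mol.
m = n·M = 7.497 × 40.08 = 300 g.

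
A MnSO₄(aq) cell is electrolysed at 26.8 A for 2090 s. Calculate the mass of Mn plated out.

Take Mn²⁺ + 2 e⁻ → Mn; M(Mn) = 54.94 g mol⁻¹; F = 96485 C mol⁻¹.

Q = I·t = 26.80 A × 2090.0 s = 56010 C.
n(e⁻) = Q/F = 56010 / 96485 = 0.5805 mol.
Mn²⁺ + 2 e⁻ → Mn, so n(Mn) = n(e⁻)/2 = 0.2903 mol.
m = n·M = 0.2903 × 54.94 = 15.9 g.

15.9 g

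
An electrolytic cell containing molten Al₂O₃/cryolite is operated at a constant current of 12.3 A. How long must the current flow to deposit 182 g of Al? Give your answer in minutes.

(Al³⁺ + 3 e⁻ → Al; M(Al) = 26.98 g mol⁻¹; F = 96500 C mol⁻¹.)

n(Al) = m/M = 182 / 26.98 = 6.746 mol.
Each Al atom requires 3 electrons, so n(e⁻) = 3 × 6.746 = 20.24 mol.
Q = n(e⁻)·F = 20.24 × 96500 = 1953000 C.
t = Q/I = 1953000 / 12.30 A = 158800 s = 2650 min.

2650 min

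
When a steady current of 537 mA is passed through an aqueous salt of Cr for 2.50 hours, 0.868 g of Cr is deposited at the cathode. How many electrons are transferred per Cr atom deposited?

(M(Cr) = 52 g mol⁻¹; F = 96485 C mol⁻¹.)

Q = I·t = 0.5370 A × 9000.0 s = 4833 C, so n(e⁻) = 4833/96485 = 0.05009 mol.
n(Cr) deposited = 0.868 / 52 = 0.01669 mol.
Electrons per atom = n(e⁻)/n(Cr) = 0.05009 / 0.01669 = 3.00 ≈ 3, so the ion is Cr³⁺.

3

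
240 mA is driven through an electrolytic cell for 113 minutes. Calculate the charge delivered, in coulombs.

1630 C

Q = I·t = 0.2400 A × 6780.0 s = 1630 C.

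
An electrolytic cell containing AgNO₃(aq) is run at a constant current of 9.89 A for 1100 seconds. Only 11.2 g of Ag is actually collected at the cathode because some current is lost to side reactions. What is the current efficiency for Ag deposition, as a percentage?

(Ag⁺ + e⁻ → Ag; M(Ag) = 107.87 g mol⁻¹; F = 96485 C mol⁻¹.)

92.1 %

Q = I·t = 9.890 × 1100.0 = 10880 C; n(e⁻) = 10880/96485 = 0.1128 mol.
Theoretical n(Ag) = n(e⁻)/1 = 0.1128 mol, i.e. m_theo = 0.1128 × 107.87 = 12.16 g.
Efficiency = m_actual / m_theo = 11.2 / 12.16 = 92.1 %.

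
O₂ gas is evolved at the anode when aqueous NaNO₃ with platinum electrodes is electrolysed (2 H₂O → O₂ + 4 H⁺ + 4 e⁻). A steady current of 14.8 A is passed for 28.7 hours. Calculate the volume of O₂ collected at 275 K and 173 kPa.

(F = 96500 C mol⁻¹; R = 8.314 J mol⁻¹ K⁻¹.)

52.4 L

Q = I·t = 14.80 A × 103320 s = 1529000 C.
n(e⁻) = Q/F = 1529000 / 96500 = 15.85 mol.
4 electrons are transferred per O₂ molecule, so n(O₂) = 15.85 / 4 = 3.961 mol.
V = nRT/P = (3.961 × 8.314 × 275) / (173 × 10³ Pa) = 0.0524 m³ = 52.4 L.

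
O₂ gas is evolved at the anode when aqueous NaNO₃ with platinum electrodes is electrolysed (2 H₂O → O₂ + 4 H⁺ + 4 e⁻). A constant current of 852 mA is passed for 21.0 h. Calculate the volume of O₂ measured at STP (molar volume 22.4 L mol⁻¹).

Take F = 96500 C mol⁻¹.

Q = I·t = 0.8520 A × 75600 s = 64410 C.
n(e⁻) = Q/F = 64410 / 96500 = 0.6675 mol.
4 electrons are transferred per O₂ molecule, so n(O₂) = 0.6675 / 4 = 0.1669 mol.
V = n × V_m = 0.1669 × 22.4 = 3.74 L.

3.74 L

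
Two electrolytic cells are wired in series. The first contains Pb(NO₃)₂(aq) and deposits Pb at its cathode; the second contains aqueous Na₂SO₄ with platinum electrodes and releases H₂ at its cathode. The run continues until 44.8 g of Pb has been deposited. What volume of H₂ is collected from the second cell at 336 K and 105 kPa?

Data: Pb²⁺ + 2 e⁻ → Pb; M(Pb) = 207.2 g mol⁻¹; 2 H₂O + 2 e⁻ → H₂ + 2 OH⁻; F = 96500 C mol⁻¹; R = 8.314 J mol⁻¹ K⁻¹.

5.75 L

n(Pb) = 44.8 / 207.2 = 0.2162 mol, so n(e⁻) = 2 × 0.2162 = 0.4324 mol.
The cells are in series, so the same 0.4324 mol of electrons passes through the second cell.
2 H₂O + 2 e⁻ → H₂ + 2 OH⁻ — 2 mol e⁻ per mol H₂, so n(H₂) = 0.4324/2 = 0.2162 mol.
V = nRT/P = (0.2162 × 8.314 × 336) / (105 × 10³) = 0.00575 m³ = 5.75 L.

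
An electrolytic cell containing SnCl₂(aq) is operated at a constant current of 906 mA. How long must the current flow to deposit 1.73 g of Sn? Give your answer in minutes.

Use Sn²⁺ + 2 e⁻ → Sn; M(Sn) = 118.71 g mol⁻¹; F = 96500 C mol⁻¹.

n(Sn) = m/M = 1.73 / 118.71 = 0.01457 mol.
Each Sn atom requires 2 electrons, so n(e⁻) = 2 × 0.01457 = 0.02915 mol.
Q = n(e⁻)·F = 0.02915 × 96500 = 2813 C.
t = Q/I = 2813 / 0.9060 A = 3104 s = 51.7 min.

51.7 min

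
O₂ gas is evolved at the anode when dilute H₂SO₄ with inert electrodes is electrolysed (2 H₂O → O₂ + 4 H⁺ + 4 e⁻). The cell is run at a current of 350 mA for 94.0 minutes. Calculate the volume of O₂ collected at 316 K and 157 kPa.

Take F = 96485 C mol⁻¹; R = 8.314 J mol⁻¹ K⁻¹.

Q = I·t = 0.3500 A × 5640.0 s = 1974 C.
n(e⁻) = Q/F = 1974 / 96485 = 0.02046 mol.
4 electrons are transferred per O₂ molecule, so n(O₂) = 0.02046 / 4 = 0.005115 mol.
V = nRT/P = (0.005115 × 8.314 × 316) / (157 × 10³ Pa) = 8.56 × 10⁻⁵ m³ = 0.0856 L.

0.0856 L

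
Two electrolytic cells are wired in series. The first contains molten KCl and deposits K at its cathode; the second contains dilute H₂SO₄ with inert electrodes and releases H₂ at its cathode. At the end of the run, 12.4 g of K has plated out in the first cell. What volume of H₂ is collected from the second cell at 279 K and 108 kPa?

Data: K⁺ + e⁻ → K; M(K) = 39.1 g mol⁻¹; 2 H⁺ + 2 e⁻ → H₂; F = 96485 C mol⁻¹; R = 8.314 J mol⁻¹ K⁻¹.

3.41 L

n(K) = 12.4 / 39.1 = 0.3171 mol, so n(e⁻) = 1 × 0.3171 = 0.3171 mol.
The cells are in series, so the same 0.3171 mol of electrons passes through the second cell.
2 H⁺ + 2 e⁻ → H₂ — 2 mol e⁻ per mol H₂, so n(H₂) = 0.3171/2 = 0.1586 mol.
V = nRT/P = (0.1586 × 8.314 × 279) / (108 × 10³) = 0.00341 m³ = 3.41 L.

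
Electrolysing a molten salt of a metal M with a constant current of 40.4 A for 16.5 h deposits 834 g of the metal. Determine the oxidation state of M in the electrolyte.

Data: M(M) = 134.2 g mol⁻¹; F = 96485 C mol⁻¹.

Q = I·t = 40.40 A × 59400 s = 2400000 C, so n(e⁻) = 2400000/96485 = 24.87 mol.
n(M) deposited = 834 / 134.2 = 6.215 mol.
Electrons per atom = n(e⁻)/n(M) = 24.87 / 6.215 = 4.00 ≈ 4, so the ion is M⁴⁺.

+4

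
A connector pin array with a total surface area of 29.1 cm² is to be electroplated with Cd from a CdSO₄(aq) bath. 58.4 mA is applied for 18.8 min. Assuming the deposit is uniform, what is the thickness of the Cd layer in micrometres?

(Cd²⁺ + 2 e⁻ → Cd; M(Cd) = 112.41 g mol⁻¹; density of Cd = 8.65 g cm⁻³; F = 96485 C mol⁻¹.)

Q = I·t = 0.05840 × 1128.0 = 65.88 C; n(e⁻) = 0.0006828 mol.
n(Cd) = n(e⁻)/2 = 0.0003414 mol, so m = 0.0003414 × 112.41 = 0.03837 g.
Volume = m/ρ = 0.03837 / 8.65 = 0.004436 cm³.
Thickness = V/A = 0.004436 / 29.1 = 1.52 × 10⁻⁴ cm = 1.52 μm.

1.52 μm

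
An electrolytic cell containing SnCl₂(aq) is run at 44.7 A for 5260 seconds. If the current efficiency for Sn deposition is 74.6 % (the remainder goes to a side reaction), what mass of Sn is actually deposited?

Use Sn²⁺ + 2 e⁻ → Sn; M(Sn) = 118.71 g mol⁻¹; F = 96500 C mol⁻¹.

Q = I·t = 44.70 × 5260.0 = 235100 C.
n(e⁻) = 235100/96500 = 2.436 mol; theoretically n(Sn) = 2.436/2 = 1.218 mol, m_theo = 144.6 g.
At 74.6 % efficiency, m_actual = 0.746 × 144.6 = 108 g.

108 g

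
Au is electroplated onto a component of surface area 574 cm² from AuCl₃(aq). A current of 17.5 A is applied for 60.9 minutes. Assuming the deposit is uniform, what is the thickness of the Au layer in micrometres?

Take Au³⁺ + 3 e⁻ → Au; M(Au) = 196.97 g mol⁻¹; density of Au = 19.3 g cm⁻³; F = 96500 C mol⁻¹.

Q = I·t = 17.50 × 3654.0 = 63940 C; n(e⁻) = 0.6626 mol.
n(Au) = n(e⁻)/3 = 0.2209 mol, so m = 0.2209 × 196.97 = 43.51 g.
Volume = m/ρ = 43.51 / 19.3 = 2.254 cm³.
Thickness = V/A = 2.254 / 574 = 0.00393 cm = 39.3 μm.

39.3 μm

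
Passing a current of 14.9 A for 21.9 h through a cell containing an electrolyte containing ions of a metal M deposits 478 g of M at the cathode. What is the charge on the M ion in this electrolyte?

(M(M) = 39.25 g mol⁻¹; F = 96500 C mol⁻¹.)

+1

Q = I·t = 14.90 A × 78840 s = 1175000 C, so n(e⁻) = 1175000/96500 = 12.17 mol.
n(M) deposited = 478 / 39.25 = 12.18 mol.
Electrons per atom = n(e⁻)/n(M) = 12.17 / 12.18 = 1.00 ≈ 1, so the ion is M⁺.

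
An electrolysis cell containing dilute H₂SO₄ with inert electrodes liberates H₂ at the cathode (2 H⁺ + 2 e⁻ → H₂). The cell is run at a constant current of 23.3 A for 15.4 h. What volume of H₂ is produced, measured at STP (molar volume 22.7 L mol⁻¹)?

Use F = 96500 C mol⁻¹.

152 L

Q = I·t = 23.30 A × 55440 s = 1292000 C.
n(e⁻) = Q/F = 1292000 / 96500 = 13.39 mol.
2 electrons are transferred per H₂ molecule, so n(H₂) = 13.39 / 2 = 6.693 mol.
V = n × V_m = 6.693 × 22.7 = 152 L.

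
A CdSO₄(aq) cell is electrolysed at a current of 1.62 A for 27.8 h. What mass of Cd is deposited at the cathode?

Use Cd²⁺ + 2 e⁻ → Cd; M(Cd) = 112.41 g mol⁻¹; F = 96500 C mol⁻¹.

Q = I·t = 1.620 A × 100080 s = 162100 C.
n(e⁻) = Q/F = 162100 / 96500 = 1.680 mol.
Cd²⁺ + 2 e⁻ → Cd, so n(Cd) = n(e⁻)/2 = 0.8400 mol.
m = n·M = 0.8400 × 112.41 = 94.4 g.

94.4 g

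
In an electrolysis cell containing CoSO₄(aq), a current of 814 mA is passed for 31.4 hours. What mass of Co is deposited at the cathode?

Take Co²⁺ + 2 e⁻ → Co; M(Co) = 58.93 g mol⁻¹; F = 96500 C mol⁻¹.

Q = I·t = 0.8140 A × 113040 s = 92010 C.
n(e⁻) = Q/F = 92010 / 96500 = 0.9535 mol.
Co²⁺ + 2 e⁻ → Co, so n(Co) = n(e⁻)/2 = 0.4768 mol.
m = n·M = 0.4768 × 58.93 = 28.1 g.

28.1 g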